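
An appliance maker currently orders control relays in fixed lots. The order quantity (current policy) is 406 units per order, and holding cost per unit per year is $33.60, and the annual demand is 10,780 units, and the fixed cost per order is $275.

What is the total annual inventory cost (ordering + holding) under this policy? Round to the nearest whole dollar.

Ordering: D/Q × S = 10,780/406 × $275 = $7,301.72
Holding:  Q/2 × H = 406/2 × $33.6 = $6,820.80
Total = $7,301.72 + $6,820.80 = $14,122.52

$14,123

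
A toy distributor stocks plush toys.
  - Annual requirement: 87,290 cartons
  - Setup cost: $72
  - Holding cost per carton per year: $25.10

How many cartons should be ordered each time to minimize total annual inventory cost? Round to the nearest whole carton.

EOQ = √(2DS/H) = √(2 × 87,290 × 72 / 25.1)
    = √(500,787.25) ≈ 707.66

708 cartons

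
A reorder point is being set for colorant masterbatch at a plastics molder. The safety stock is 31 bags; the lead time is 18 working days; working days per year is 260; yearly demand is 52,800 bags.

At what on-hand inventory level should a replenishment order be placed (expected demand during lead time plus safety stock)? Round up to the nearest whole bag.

Daily demand d = 52,800 / 260 = 203.077 bags/day
Demand during lead time = 203.077 × 18 = 3,655.38
Reorder point = 3,655.38 + 31 = 3,686.38 → round up

3,687 bags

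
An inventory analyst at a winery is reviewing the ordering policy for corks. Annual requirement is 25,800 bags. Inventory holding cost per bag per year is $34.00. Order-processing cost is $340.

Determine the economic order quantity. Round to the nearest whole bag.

Q* = √(2·D·S / H) = √(2·25,800·340 / 34) = √516,000.0 ≈ 718.33

718 bags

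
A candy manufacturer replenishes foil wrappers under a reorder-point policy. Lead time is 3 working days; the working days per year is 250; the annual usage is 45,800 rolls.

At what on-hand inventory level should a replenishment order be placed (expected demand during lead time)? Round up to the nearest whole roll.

550 rolls

Daily demand d = 45,800 / 250 = 183.200 rolls/day
Demand during lead time = 183.200 × 3 = 549.60
Reorder point = 549.60 → round up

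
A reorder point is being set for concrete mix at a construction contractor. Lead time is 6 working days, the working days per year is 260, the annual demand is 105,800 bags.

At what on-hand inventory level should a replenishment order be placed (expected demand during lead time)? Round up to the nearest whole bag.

2,442 bags

Daily demand d = 105,800 / 260 = 406.923 bags/day
Demand during lead time = 406.923 × 6 = 2,441.54
Reorder point = 2,441.54 → round up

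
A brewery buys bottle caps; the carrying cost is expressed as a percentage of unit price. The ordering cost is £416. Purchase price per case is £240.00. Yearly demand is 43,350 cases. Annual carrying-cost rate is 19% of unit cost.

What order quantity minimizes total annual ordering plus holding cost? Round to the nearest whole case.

889 cases

H = i·C = 0.19 × £240 = £45.6000 per case-year
EOQ = √(2DS/H) = √(2 × 43,350 × 416 / 45.6)
    = √(790,947.37) ≈ 889.35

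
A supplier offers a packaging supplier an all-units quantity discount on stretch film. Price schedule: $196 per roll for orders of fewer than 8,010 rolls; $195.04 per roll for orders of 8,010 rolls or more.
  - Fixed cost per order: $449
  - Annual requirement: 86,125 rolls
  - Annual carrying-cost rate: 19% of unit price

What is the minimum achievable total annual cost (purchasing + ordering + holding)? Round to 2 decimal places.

H₁ = 19%×$196 = $37.2400;  H₂ = 19%×$195.04 = $37.0576
EOQ₁ = √(2×86,125×449/37.2400) = 1,441.11  (< 8,010, feasible at tier 1)
EOQ₂ = √(2×86,125×449/37.0576) = 1,444.65  (< 8,010 → use Q = 8,010 at tier-2 price)
TC(tier 1 (EOQ₁), Q≈1,441.1) = $16,934,167.04
TC(tier 2, Q≈8,010.0) = $16,951,063.42
Minimum at tier 1 (EOQ₁): $16,934,167.04

$16,934,167.04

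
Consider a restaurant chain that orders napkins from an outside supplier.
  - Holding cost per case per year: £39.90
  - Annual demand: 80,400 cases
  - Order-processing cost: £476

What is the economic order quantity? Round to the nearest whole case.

1,385 cases

Q* = √(2·D·S / H) = √(2·80,400·476 / 39.9) = √1,918,315.8 ≈ 1,385.03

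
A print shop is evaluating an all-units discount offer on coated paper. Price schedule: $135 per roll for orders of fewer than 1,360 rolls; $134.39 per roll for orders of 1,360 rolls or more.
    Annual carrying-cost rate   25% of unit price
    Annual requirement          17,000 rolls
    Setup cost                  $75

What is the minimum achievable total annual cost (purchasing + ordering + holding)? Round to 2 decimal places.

H₁ = 25%×$135 = $33.7500;  H₂ = 25%×$134.39 = $33.5975
EOQ₁ = √(2×17,000×75/33.7500) = 274.87  (< 1,360, feasible at tier 1)
EOQ₂ = √(2×17,000×75/33.5975) = 275.50  (< 1,360 → use Q = 1,360 at tier-2 price)
TC(tier 1 (EOQ₁), Q≈274.9) = $2,304,276.99
TC(tier 2, Q≈1,360.0) = $2,308,413.80
Minimum at tier 1 (EOQ₁): $2,304,276.99

$2,304,276.99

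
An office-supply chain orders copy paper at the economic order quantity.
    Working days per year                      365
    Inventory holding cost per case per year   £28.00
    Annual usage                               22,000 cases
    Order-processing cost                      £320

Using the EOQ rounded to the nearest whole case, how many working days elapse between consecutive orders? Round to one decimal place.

11.8 days

Q* = √(2·D·S / H) = √(2·22,000·320 / 28) = √502,857.1 ≈ 709.12 → Q = 709 cases
Cycle time = (working days × Q)/D = (365 × 709) / 22,000 = 11.763 days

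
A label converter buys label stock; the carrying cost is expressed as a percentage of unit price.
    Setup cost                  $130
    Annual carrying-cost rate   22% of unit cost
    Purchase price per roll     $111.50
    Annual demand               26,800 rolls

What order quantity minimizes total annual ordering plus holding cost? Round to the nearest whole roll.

H = i·C = 0.22 × $111.5 = $24.5300 per roll-year
EOQ = √(2DS/H) = √(2 × 26,800 × 130 / 24.53)
    = √(284,060.33) ≈ 532.97

533 rolls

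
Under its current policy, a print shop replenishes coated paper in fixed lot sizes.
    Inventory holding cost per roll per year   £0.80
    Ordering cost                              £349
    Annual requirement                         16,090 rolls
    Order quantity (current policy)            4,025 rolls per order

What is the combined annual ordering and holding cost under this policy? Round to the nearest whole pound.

£3,005

Annual ordering cost = (D/Q)·S = (16,090/4,025) × 349 = £1,395.13
Annual holding cost  = (Q/2)·H = (4,025/2) × 0.8 = £1,610.00
Total = £1,395.13 + £1,610.00 = £3,005.13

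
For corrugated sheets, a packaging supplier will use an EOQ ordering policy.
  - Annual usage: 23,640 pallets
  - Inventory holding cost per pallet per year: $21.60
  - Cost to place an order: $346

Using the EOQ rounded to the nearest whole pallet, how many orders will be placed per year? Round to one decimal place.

27.2 orders per year

Optimal lot size Q* = (2 × 23,640 × $346 / $21.6)^½ ≈ 870.26 → Q = 870
N = D/Q = 23,640/870 ≈ 27.172 orders/yr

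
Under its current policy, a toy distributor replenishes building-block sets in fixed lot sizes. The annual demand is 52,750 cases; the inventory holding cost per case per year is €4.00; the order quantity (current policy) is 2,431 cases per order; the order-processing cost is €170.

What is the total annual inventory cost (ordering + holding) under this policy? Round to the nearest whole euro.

€8,551

Annual ordering cost = (D/Q)·S = (52,750/2,431) × 170 = €3,688.81
Annual holding cost  = (Q/2)·H = (2,431/2) × 4 = €4,862.00
Total = €3,688.81 + €4,862.00 = €8,550.81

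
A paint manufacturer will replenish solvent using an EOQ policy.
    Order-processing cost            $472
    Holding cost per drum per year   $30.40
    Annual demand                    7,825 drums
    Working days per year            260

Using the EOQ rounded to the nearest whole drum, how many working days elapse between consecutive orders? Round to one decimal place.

16.4 days

EOQ = √(2DS/H) = √(2 × 7,825 × 472 / 30.4)
    = √(242,986.84) ≈ 492.94 → Q = 493 drums
T = Q/D × 260 days = 493/7,825 × 260 = 16.381 days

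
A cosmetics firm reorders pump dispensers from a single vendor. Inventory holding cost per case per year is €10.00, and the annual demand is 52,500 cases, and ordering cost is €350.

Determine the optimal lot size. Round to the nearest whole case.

1,917 cases

2DS/H = 2·52,500·350/10 = 3,675,000.00
EOQ = √3,675,000.00 ≈ 1,917.03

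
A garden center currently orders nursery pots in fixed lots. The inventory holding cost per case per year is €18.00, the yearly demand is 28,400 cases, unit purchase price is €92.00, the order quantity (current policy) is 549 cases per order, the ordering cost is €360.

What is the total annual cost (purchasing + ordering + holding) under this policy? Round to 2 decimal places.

Ordering: D/Q × S = 28,400/549 × €360 = €18,622.95
Holding:  Q/2 × H = 549/2 × €18 = €4,941.00
Purchase cost = D·C = 28,400 × 92 = €2,612,800.00
Total = €18,622.95 + €4,941.00 + €2,612,800.00 = €2,636,363.95

€2,636,363.95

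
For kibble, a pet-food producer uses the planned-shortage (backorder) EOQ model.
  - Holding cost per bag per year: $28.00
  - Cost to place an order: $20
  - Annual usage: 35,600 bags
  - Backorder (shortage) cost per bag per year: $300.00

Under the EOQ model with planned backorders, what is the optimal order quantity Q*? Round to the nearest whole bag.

236 bags

Basic EOQ = √(2·35,600·20/28) = 225.515
Backorder adjustment √((H+b)/b) = √((28+300)/300) = 1.0456
Q* = 225.515 × 1.0456 ≈ 235.80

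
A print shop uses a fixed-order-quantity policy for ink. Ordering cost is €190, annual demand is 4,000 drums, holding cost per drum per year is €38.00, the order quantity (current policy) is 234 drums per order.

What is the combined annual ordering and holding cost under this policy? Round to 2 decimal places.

€7,693.86

Orders/yr = 4,000/234 = 17.094; ordering cost = 17.094 × €190 = €3,247.86
Average inventory = 234/2 = 117; holding cost = 117 × €38 = €4,446.00
Total = €3,247.86 + €4,446.00 = €7,693.86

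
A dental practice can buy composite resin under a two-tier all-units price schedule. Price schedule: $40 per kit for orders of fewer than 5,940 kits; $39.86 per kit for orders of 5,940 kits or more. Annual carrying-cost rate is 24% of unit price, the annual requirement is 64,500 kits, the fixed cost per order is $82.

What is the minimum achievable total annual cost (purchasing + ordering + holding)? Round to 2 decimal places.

H₁ = 24%×$40 = $9.6000;  H₂ = 24%×$39.86 = $9.5664
EOQ₁ = √(2×64,500×82/9.6000) = 1,049.70  (< 5,940, feasible at tier 1)
EOQ₂ = √(2×64,500×82/9.5664) = 1,051.54  (< 5,940 → use Q = 5,940 at tier-2 price)
TC(tier 1 (EOQ₁), Q≈1,049.7) = $2,590,077.14
TC(tier 2, Q≈5,940.0) = $2,600,272.61
Minimum at tier 1 (EOQ₁): $2,590,077.14

$2,590,077.14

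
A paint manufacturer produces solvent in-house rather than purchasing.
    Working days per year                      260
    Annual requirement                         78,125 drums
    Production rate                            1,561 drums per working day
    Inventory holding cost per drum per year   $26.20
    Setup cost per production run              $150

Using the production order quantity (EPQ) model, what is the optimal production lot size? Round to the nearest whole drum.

Daily demand d = 78,125/260 = 300.481; p = 1561; 1 − d/p = 0.80751
EPQ = √(2DS / (H(1 − d/p)))
    = √(2 × 78,125 × 150 / (26.2 × 0.80751)) ≈ 1,052.52

1,053 drums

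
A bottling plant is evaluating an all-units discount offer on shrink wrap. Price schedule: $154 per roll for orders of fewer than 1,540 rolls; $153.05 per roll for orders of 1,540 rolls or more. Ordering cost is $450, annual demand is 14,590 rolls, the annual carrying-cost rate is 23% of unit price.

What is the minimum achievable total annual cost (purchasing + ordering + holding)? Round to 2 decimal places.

H₁ = 23%×$154 = $35.4200;  H₂ = 23%×$153.05 = $35.2015
EOQ₁ = √(2×14,590×450/35.4200) = 608.87  (< 1,540, feasible at tier 1)
EOQ₂ = √(2×14,590×450/35.2015) = 610.76  (< 1,540 → use Q = 1,540 at tier-2 price)
TC(tier 1 (EOQ₁), Q≈608.9) = $2,268,426.18
TC(tier 2, Q≈1,540.0) = $2,264,367.97
Minimum at tier 2: $2,264,367.97

$2,264,367.97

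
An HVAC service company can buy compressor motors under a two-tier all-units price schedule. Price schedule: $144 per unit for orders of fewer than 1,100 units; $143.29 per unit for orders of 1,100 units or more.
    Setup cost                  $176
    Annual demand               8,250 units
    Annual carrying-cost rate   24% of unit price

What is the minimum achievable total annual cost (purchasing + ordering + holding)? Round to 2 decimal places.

H₁ = 24%×$144 = $34.5600;  H₂ = 24%×$143.29 = $34.3896
EOQ₁ = √(2×8,250×176/34.5600) = 289.88  (< 1,100, feasible at tier 1)
EOQ₂ = √(2×8,250×176/34.3896) = 290.59  (< 1,100 → use Q = 1,100 at tier-2 price)
TC(tier 1 (EOQ₁), Q≈289.9) = $1,198,018.10
TC(tier 2, Q≈1,100.0) = $1,202,376.78
Minimum at tier 1 (EOQ₁): $1,198,018.10

$1,198,018.10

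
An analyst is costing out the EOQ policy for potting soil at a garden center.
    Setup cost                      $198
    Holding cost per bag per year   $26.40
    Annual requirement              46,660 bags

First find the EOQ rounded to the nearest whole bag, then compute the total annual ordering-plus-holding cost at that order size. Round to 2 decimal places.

Q* = √(2·D·S / H) = √(2·46,660·198 / 26.4) = √699,900.0 ≈ 836.60 → Q = 837 bags
Orders/yr = 46,660/837 = 55.747; ordering cost = 55.747 × $198 = $11,037.85
Average inventory = 837/2 = 418.5; holding cost = 418.5 × $26.4 = $11,048.40
Total = $11,037.85 + $11,048.40 = $22,086.25

$22,086.25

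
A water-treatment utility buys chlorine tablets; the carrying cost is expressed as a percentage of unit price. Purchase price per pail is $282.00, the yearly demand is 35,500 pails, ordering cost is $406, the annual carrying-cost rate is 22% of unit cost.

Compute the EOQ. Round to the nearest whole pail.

Holding cost per pail per year: H = 22% × $282 = $62.0400
Q* = √(2·D·S / H) = √(2·35,500·406 / 62.04) = √464,635.7 ≈ 681.64

682 pails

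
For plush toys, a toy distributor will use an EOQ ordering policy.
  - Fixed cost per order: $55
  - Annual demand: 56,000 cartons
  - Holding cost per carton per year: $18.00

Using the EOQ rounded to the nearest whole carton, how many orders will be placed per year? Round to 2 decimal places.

Q* = √(2·D·S / H) = √(2·56,000·55 / 18) = √342,222.2 ≈ 585.00 → Q = 585
Orders per year = D/Q = 56,000 / 585 = 95.726

95.73 orders per year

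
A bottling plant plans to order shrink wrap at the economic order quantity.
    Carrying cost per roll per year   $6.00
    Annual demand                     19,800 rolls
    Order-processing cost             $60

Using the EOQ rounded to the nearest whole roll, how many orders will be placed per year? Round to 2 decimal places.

EOQ = √(2DS/H) = √(2 × 19,800 × 60 / 6)
    = √(396,000.00) ≈ 629.29 → Q = 629
Orders per year = D/Q = 19,800 / 629 = 31.479

31.48 orders per year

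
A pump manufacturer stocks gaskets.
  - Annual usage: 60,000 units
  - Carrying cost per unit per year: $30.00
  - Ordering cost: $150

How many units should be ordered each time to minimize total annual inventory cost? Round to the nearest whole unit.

775 units

Q* = √(2·D·S / H) = √(2·60,000·150 / 30) = √600,000.0 ≈ 774.60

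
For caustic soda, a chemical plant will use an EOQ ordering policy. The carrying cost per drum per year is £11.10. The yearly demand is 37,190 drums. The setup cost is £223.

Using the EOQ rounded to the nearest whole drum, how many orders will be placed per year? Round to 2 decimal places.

Q* = √(2·D·S / H) = √(2·37,190·223 / 11.1) = √1,494,300.9 ≈ 1,222.42 → Q = 1,222
Orders per year = D/Q = 37,190 / 1,222 = 30.434

30.43 orders per year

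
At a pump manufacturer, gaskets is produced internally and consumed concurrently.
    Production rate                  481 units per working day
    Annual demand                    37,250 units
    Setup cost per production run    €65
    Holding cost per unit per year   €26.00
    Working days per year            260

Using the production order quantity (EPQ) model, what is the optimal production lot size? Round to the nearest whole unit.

515 units

d = 37,250/260 = 143.2692 units/day;  effective holding cost H(1 − d/p) = 26·(1 − 143.2692/481) = 18.25572
Q* = √(2DS / H_eff) = √(2·37,250·65 / 18.25572) ≈ 515.03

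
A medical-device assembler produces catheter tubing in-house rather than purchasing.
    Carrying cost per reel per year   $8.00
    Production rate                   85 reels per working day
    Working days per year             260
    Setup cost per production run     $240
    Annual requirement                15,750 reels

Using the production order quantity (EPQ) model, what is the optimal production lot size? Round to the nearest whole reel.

1,814 reels

Daily demand d = 15,750/260 = 60.577; p = 85; 1 − d/p = 0.28733
EPQ = √(2DS / (H(1 − d/p)))
    = √(2 × 15,750 × 240 / (8 × 0.28733)) ≈ 1,813.53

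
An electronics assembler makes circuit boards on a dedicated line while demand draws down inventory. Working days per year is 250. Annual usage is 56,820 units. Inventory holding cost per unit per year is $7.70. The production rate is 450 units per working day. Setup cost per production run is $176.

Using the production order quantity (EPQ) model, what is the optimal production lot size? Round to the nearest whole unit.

2,291 units

d = 56,820/250 = 227.2800 units/day;  effective holding cost H(1 − d/p) = 7.7·(1 − 227.2800/450) = 3.81099
Q* = √(2DS / H_eff) = √(2·56,820·176 / 3.81099) ≈ 2,290.88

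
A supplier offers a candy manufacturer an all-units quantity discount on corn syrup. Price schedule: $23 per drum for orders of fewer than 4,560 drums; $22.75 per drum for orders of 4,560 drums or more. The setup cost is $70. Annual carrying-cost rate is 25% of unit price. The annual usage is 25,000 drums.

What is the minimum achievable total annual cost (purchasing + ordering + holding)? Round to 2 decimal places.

H₁ = 25%×$23 = $5.7500;  H₂ = 25%×$22.75 = $5.6875
EOQ₁ = √(2×25,000×70/5.7500) = 780.19  (< 4,560, feasible at tier 1)
EOQ₂ = √(2×25,000×70/5.6875) = 784.46  (< 4,560 → use Q = 4,560 at tier-2 price)
TC(tier 1 (EOQ₁), Q≈780.2) = $579,486.09
TC(tier 2, Q≈4,560.0) = $582,101.27
Minimum at tier 1 (EOQ₁): $579,486.09

$579,486.09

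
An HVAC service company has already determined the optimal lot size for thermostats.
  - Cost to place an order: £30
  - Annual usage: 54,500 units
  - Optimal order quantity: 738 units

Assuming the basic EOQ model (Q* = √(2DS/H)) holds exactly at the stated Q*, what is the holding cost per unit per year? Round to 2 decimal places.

From Q* = √(2DS/H) ⇒ Q*² = 2DS/H.
H = 2DS / Q² = 2 × 54,500 × 30 / 738² = 6.0039

£6.00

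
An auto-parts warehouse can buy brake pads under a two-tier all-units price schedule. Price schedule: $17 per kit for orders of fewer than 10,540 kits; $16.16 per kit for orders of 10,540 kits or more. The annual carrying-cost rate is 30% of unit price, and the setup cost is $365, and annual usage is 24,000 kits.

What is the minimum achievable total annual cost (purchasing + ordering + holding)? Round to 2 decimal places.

$414,220.08

H₁ = 30%×$17 = $5.1000;  H₂ = 30%×$16.16 = $4.8480
EOQ₁ = √(2×24,000×365/5.1000) = 1,853.45  (< 10,540, feasible at tier 1)
EOQ₂ = √(2×24,000×365/4.8480) = 1,901.02  (< 10,540 → use Q = 10,540 at tier-2 price)
TC(tier 1 (EOQ₁), Q≈1,853.5) = $417,452.62
TC(tier 2, Q≈10,540.0) = $414,220.08
Minimum at tier 2: $414,220.08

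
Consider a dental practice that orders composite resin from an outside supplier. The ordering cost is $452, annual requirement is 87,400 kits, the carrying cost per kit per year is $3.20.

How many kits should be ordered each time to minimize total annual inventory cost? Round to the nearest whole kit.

Q* = √(2·D·S / H) = √(2·87,400·452 / 3.2) = √24,690,500.0 ≈ 4,968.95

4,969 kits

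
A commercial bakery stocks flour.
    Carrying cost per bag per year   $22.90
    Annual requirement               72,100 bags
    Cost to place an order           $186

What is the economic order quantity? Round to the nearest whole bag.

Optimal lot size Q* = (2 × 72,100 × $186 / $22.9)^½ ≈ 1,082.23

1,082 bags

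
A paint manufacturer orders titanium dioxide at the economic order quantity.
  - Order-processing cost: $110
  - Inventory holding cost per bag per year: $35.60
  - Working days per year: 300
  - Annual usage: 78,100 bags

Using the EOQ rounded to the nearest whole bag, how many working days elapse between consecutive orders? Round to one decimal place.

2DS/H = 2·78,100·110/35.6 = 482,640.45
EOQ = √482,640.45 ≈ 694.72 → Q = 695 bags
T = Q/D × 300 days = 695/78,100 × 300 = 2.670 days

2.7 days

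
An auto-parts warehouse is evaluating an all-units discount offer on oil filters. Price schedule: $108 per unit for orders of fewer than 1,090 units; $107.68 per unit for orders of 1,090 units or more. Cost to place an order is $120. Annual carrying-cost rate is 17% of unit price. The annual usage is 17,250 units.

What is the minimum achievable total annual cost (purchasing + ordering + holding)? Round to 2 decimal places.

H₁ = 17%×$108 = $18.3600;  H₂ = 17%×$107.68 = $18.3056
EOQ₁ = √(2×17,250×120/18.3600) = 474.86  (< 1,090, feasible at tier 1)
EOQ₂ = √(2×17,250×120/18.3056) = 475.56  (< 1,090 → use Q = 1,090 at tier-2 price)
TC(tier 1 (EOQ₁), Q≈474.9) = $1,871,718.39
TC(tier 2, Q≈1,090.0) = $1,869,355.63
Minimum at tier 2: $1,869,355.63

$1,869,355.63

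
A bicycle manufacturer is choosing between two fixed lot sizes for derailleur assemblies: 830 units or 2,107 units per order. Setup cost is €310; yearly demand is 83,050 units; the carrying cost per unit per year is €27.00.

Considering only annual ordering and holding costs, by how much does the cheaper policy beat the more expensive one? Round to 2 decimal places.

TC(Q) = (D/Q)S + (Q/2)H
TC(830) = (83,050/830)×310 + (830/2)×27 = €42,223.67
TC(2,107) = (83,050/2,107)×310 + (2,107/2)×27 = €40,663.53
Lots of 2,107 are cheaper by €1,560.14.

€1,560.14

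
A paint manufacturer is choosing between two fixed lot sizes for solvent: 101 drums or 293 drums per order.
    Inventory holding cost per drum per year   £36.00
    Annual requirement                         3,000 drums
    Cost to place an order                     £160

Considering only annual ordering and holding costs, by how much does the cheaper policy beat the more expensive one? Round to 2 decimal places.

£341.75

For each Q, cost = (D/Q)·S + (Q/2)·H.
TC(101) = (3,000/101)×160 + (101/2)×36 = £6,570.48
TC(293) = (3,000/293)×160 + (293/2)×36 = £6,912.23
|ΔTC| = |£6,570.48 − £6,912.23| = £341.75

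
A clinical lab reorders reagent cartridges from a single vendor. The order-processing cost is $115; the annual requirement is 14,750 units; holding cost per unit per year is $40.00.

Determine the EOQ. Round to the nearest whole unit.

291 units

Q* = √(2·D·S / H) = √(2·14,750·115 / 40) = √84,812.5 ≈ 291.23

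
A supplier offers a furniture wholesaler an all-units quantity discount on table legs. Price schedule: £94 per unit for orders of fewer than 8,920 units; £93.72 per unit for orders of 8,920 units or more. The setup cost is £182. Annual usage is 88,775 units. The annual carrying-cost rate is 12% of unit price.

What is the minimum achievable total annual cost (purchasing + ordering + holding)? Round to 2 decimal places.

£8,363,941.96

H₁ = 12%×£94 = £11.2800;  H₂ = 12%×£93.72 = £11.2464
EOQ₁ = √(2×88,775×182/11.2800) = 1,692.55  (< 8,920, feasible at tier 1)
EOQ₂ = √(2×88,775×182/11.2464) = 1,695.08  (< 8,920 → use Q = 8,920 at tier-2 price)
TC(tier 1 (EOQ₁), Q≈1,692.5) = £8,363,941.96
TC(tier 2, Q≈8,920.0) = £8,371,963.27
Minimum at tier 1 (EOQ₁): £8,363,941.96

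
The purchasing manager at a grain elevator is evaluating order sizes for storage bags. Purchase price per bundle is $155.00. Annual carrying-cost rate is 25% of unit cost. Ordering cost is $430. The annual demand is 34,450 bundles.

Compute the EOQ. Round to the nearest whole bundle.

H = i·C = 0.25 × $155 = $38.7500 per bundle-year
2DS/H = 2·34,450·430/38.75 = 764,567.74
EOQ = √764,567.74 ≈ 874.40

874 bundles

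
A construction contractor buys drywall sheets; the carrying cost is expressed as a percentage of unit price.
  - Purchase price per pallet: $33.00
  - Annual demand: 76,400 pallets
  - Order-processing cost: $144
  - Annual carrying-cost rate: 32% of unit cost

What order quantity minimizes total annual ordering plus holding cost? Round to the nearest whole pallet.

1,443 pallets

Carrying cost H = $33 × 32% = $10.5600/pallet/yr
Q* = √(2·D·S / H) = √(2·76,400·144 / 10.56) = √2,083,636.4 ≈ 1,443.48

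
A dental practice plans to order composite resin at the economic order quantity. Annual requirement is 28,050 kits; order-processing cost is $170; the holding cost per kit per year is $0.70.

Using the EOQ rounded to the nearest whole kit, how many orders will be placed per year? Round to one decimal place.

Optimal lot size Q* = (2 × 28,050 × $170 / $0.7)^½ ≈ 3,691.11 → Q = 3,691
N = D/Q = 28,050/3,691 ≈ 7.600 orders/yr

7.6 orders per year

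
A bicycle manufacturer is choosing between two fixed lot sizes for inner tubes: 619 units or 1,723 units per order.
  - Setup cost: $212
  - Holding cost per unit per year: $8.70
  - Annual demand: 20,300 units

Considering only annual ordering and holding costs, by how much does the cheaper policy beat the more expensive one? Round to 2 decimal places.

Annual cost at Q: ordering D·S/Q plus holding Q·H/2.
TC(619) = (20,300/619)×212 + (619/2)×8.7 = $9,645.15
TC(1,723) = (20,300/1,723)×212 + (1,723/2)×8.7 = $9,992.79
Lots of 619 are cheaper by $347.63.

$347.63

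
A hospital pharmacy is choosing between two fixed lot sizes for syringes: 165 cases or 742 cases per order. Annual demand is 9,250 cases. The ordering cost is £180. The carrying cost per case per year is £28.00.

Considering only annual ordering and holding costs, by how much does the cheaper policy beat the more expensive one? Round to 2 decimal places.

For each Q, cost = (D/Q)·S + (Q/2)·H.
TC(165) = (9,250/165)×180 + (165/2)×28 = £12,400.91
TC(742) = (9,250/742)×180 + (742/2)×28 = £12,631.94
Cheaper: Q = 165.  Difference = £231.03

£231.03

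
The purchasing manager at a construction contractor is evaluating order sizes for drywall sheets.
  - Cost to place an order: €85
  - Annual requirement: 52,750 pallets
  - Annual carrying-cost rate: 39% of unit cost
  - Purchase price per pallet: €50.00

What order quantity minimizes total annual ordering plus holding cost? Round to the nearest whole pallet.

Carrying cost H = €50 × 39% = €19.5000/pallet/yr
EOQ = √(2DS/H) = √(2 × 52,750 × 85 / 19.5)
    = √(459,871.79) ≈ 678.14

678 pallets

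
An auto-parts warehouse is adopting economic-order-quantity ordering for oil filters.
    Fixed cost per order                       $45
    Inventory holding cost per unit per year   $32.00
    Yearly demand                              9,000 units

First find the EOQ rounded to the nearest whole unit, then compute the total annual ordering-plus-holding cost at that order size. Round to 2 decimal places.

$5,091.17

Optimal lot size Q* = (2 × 9,000 × $45 / $32)^½ ≈ 159.10 → Q = 159 units
Ordering: D/Q × S = 9,000/159 × $45 = $2,547.17
Holding:  Q/2 × H = 159/2 × $32 = $2,544.00
Total = $2,547.17 + $2,544.00 = $5,091.17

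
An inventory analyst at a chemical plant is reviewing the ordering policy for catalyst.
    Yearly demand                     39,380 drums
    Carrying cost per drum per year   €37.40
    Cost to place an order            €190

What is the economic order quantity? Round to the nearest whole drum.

Optimal lot size Q* = (2 × 39,380 × €190 / €37.4)^½ ≈ 632.55

633 drums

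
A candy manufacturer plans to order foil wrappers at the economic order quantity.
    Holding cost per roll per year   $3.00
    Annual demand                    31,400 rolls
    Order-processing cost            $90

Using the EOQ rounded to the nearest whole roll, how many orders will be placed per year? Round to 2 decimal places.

Q* = √(2·D·S / H) = √(2·31,400·90 / 3) = √1,884,000.0 ≈ 1,372.59 → Q = 1,373
N = D/Q = 31,400/1,373 ≈ 22.870 orders/yr

22.87 orders per year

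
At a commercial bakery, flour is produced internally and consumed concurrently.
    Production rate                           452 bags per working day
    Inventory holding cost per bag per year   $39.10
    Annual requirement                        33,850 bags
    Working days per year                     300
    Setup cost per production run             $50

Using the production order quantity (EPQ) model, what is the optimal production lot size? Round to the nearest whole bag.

Daily demand d = 33,850/300 = 112.833; p = 452; 1 − d/p = 0.75037
EPQ = √(2DS / (H(1 − d/p)))
    = √(2 × 33,850 × 50 / (39.1 × 0.75037)) ≈ 339.67

340 bags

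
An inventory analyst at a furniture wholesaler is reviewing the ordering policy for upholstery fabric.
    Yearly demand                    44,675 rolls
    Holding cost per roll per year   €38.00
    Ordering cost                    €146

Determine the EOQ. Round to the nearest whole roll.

EOQ = √(2DS/H) = √(2 × 44,675 × 146 / 38)
    = √(343,292.11) ≈ 585.91

586 rolls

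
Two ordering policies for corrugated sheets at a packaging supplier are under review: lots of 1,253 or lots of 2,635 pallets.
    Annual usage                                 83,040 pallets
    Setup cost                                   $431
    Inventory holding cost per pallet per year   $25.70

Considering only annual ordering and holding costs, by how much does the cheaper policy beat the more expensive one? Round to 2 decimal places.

$2,777.69

For each Q, cost = (D/Q)·S + (Q/2)·H.
TC(1,253) = (83,040/1,253)×431 + (1,253/2)×25.7 = $44,664.69
TC(2,635) = (83,040/2,635)×431 + (2,635/2)×25.7 = $47,442.38
Cheaper: Q = 1,253.  Difference = $2,777.69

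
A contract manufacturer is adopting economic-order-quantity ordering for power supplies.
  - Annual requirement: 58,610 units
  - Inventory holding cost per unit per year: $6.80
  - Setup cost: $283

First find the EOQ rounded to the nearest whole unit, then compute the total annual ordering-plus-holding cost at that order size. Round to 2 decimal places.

Optimal lot size Q* = (2 × 58,610 × $283 / $6.8)^½ ≈ 2,208.71 → Q = 2,209 units
Ordering: D/Q × S = 58,610/2,209 × $283 = $7,508.66
Holding:  Q/2 × H = 2,209/2 × $6.8 = $7,510.60
Total = $7,508.66 + $7,510.60 = $15,019.26

$15,019.26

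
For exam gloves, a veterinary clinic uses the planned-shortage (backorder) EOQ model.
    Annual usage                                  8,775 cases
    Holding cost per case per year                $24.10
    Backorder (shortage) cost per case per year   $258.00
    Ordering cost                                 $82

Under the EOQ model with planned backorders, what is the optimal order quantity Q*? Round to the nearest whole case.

256 cases

Basic EOQ = √(2·8,775·82/24.1) = 244.364
Backorder adjustment √((H+b)/b) = √((24.1+258)/258) = 1.0457
Q* = 244.364 × 1.0457 ≈ 255.52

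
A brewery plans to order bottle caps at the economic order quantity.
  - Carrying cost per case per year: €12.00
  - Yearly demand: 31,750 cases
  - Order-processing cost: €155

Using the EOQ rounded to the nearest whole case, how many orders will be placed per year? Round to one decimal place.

EOQ = √(2DS/H) = √(2 × 31,750 × 155 / 12)
    = √(820,208.33) ≈ 905.65 → Q = 906
Orders per year = D/Q = 31,750 / 906 = 35.044

35.0 orders per year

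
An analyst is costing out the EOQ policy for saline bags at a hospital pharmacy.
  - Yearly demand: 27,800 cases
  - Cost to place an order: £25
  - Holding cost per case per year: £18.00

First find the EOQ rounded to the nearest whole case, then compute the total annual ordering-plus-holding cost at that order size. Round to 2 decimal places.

Q* = √(2·D·S / H) = √(2·27,800·25 / 18) = √77,222.2 ≈ 277.89 → Q = 278 cases
Annual ordering cost = (D/Q)·S = (27,800/278) × 25 = £2,500.00
Annual holding cost  = (Q/2)·H = (278/2) × 18 = £2,502.00
Total = £2,500.00 + £2,502.00 = £5,002.00

£5,002.00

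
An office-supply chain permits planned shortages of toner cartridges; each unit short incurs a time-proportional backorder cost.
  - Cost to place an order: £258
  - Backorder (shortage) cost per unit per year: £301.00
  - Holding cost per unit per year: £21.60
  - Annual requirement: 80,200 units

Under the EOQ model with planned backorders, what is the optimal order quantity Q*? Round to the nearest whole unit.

Q* = √(2DS/H) · √((H + b)/b)
   = √(2 × 80,200 × 258 / 21.6) · √((21.6 + 301) / 301)
   = 1,384.156 × 1.0353 ≈ 1,432.96

1,433 units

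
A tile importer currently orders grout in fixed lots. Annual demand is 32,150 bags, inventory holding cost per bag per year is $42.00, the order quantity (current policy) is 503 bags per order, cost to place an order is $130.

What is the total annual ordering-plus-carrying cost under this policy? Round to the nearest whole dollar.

$18,872

Ordering: D/Q × S = 32,150/503 × $130 = $8,309.15
Holding:  Q/2 × H = 503/2 × $42 = $10,563.00
Total = $8,309.15 + $10,563.00 = $18,872.15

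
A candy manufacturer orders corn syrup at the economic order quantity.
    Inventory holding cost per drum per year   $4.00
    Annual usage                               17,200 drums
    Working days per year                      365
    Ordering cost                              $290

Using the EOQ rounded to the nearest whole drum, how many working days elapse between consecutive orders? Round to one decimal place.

2DS/H = 2·17,200·290/4 = 2,494,000.00
EOQ = √2,494,000.00 ≈ 1,579.24 → Q = 1,579 drums
T = Q/D × 365 days = 1,579/17,200 × 365 = 33.508 days

33.5 days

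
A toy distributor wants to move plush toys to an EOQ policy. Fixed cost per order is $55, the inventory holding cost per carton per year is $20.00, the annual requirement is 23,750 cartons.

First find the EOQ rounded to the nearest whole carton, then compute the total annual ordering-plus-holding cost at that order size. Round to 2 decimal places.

2DS/H = 2·23,750·55/20 = 130,625.00
EOQ = √130,625.00 ≈ 361.42 → Q = 361 cartons
Ordering: D/Q × S = 23,750/361 × $55 = $3,618.42
Holding:  Q/2 × H = 361/2 × $20 = $3,610.00
Total = $3,618.42 + $3,610.00 = $7,228.42

$7,228.42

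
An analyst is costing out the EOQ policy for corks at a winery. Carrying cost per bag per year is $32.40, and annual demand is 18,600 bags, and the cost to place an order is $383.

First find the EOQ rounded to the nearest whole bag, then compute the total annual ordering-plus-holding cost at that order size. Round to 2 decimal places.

$21,485.40

2DS/H = 2·18,600·383/32.4 = 439,740.74
EOQ = √439,740.74 ≈ 663.13 → Q = 663 bags
Ordering: D/Q × S = 18,600/663 × $383 = $10,744.80
Holding:  Q/2 × H = 663/2 × $32.4 = $10,740.60
Total = $10,744.80 + $10,740.60 = $21,485.40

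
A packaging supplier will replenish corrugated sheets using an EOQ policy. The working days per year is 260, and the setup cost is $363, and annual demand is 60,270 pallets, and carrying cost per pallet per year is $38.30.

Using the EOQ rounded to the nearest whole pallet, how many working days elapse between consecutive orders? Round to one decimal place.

4.6 days

Q* = √(2·D·S / H) = √(2·60,270·363 / 38.3) = √1,142,454.8 ≈ 1,068.86 → Q = 1,069 pallets
Cycle time = (working days × Q)/D = (260 × 1,069) / 60,270 = 4.612 days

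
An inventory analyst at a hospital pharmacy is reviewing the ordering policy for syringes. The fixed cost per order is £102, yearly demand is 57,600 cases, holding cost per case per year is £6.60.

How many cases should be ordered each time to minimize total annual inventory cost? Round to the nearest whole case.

1,334 cases

Optimal lot size Q* = (2 × 57,600 × £102 / £6.6)^½ ≈ 1,334.30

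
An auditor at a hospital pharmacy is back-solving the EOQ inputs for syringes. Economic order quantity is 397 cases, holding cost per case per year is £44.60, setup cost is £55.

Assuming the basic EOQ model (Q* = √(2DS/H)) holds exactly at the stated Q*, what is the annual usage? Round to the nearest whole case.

EOQ relation: Q² = 2DS/H, so rearrange for the unknown.
D = Q²H / (2S) = 397² × 44.6 / (2 × 55) = 63,903.29

63,903 cases per year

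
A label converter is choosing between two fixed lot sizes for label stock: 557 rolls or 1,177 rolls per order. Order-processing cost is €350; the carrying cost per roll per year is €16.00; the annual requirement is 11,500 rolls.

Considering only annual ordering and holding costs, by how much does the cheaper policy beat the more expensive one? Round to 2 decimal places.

For each Q, cost = (D/Q)·S + (Q/2)·H.
TC(557) = (11,500/557)×350 + (557/2)×16 = €11,682.21
TC(1,177) = (11,500/1,177)×350 + (1,177/2)×16 = €12,835.71
|ΔTC| = |€11,682.21 − €12,835.71| = €1,153.50

€1,153.50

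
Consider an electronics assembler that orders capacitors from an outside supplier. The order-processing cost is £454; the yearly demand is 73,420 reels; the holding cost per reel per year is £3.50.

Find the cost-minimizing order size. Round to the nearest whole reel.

4,364 reels

EOQ = √(2DS/H) = √(2 × 73,420 × 454 / 3.5)
    = √(19,047,245.71) ≈ 4,364.32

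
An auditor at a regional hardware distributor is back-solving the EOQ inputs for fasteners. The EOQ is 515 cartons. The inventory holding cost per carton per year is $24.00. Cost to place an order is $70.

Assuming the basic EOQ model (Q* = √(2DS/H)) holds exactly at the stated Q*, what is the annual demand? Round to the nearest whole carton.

45,467 cartons per year

Since Q* = (2DS/H)^½, squaring gives Q*²·H = 2DS.
D = Q²H / (2S) = 515² × 24 / (2 × 70) = 45,467.14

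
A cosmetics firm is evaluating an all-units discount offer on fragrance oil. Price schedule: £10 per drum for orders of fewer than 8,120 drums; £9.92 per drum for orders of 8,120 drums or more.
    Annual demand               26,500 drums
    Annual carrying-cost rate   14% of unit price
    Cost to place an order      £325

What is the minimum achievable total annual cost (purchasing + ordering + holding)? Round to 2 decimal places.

£269,579.18

H₁ = 14%×£10 = £1.4000;  H₂ = 14%×£9.92 = £1.3888
EOQ₁ = √(2×26,500×325/1.4000) = 3,507.64  (< 8,120, feasible at tier 1)
EOQ₂ = √(2×26,500×325/1.3888) = 3,521.76  (< 8,120 → use Q = 8,120 at tier-2 price)
TC(tier 1 (EOQ₁), Q≈3,507.6) = £269,910.70
TC(tier 2, Q≈8,120.0) = £269,579.18
Minimum at tier 2: £269,579.18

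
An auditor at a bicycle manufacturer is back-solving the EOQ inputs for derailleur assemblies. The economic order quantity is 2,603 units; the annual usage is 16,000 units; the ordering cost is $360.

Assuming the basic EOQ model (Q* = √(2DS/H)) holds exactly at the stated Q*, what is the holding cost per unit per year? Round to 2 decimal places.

EOQ relation: Q² = 2DS/H, so rearrange for the unknown.
H = 2DS / Q² = 2 × 16,000 × 360 / 2,603² = 1.7002

$1.70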